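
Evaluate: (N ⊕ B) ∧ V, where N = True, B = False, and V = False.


N = True, B = False, V = False
Step 1: N ⊕ B = True XOR False = True
Step 2: True ∧ V = True AND False = False
XOR true when exactly one of N,B is true; then AND with V.

False


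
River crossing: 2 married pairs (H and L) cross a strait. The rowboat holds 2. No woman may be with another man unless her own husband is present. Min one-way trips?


Label couples H and L.
1. WH+WL → (far: WH,WL; near: HH,HL)
2. WH ←   (far: WL; near: HH,HL,WH)
3. HH+HL → (far: HH,HL,WL; near: WH)
4. HH ←   (far: HL,WL; near: HH,WH)  — HH returns, since WH is alone on near bank
5. HH+WH → (far: all four; near: empty)
Every state respects the constraint.
Minimum trips = 5

5


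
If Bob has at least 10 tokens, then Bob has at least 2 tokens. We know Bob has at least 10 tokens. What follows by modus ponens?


Modus ponens: P → Q, P ⊢ Q
P: Bob has at least 10 tokens
Q: Bob has at least 2 tokens
We have P → Q and P is true.
By modus ponens, Q must be true.

Bob has at least 2 tokens


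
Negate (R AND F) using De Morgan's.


De Morgan's law: ¬(P ∧ Q) ≡ ¬P ∨ ¬Q
¬(R ∧ F) = ¬R ∨ ¬F

¬R ∨ ¬F


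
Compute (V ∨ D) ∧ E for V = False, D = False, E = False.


V = False, D = False, E = False
Step 1: V ∨ D = False OR False = False
Step 2: False ∧ E = False AND False = False
OR is true when at least one operand is true; AND requires both.

False


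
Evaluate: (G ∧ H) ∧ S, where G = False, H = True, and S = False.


G = False, H = True, S = False
Step 1: G ∧ H = False AND True = False
Step 2: False ∧ S = False AND False = False
AND is true only when ALL operands are true.

False


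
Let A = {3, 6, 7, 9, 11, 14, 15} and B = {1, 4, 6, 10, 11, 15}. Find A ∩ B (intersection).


A = {3, 6, 7, 9, 11, 14, 15}
B = {1, 4, 6, 10, 11, 15}
Operation: intersection
Elements in both: 6, 11, 15

{6, 11, 15}


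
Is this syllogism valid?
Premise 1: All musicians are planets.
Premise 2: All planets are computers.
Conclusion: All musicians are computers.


Premise 1: All musicians are planets.
Premise 2: All planets are computers.
Conclusion: All musicians are computers.
Barbara syllogism (AAA-1): All A are B, All B are C → All A are C.
Middle term (planets) distributed in premise 2.

Valid


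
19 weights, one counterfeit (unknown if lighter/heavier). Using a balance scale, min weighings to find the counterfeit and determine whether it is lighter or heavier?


Let n = 19. 38 possibilities (n weights × lighter/heavier); each weighing has 3 outcomes.
Bound for k weighings: say the first weighing puts j weights on each pan. If it tips, the 2j weighed weights remain suspects (each with a known direction) and k-1 weighings give 3^(k-1) outcomes; 3^(k-1) is odd, so 2j ≤ 3^(k-1) - 1. If it balances, the n - 2j unweighed weights remain with direction unknown: 2(n - 2j) ≤ 3^(k-1) - 1 by the same parity argument. Adding, n ≤ (3^(k-1) - 1) + (3^(k-1) - 1)/2 = (3^k - 3)/2, and the classical three-group strategy achieves this (3 weights in 2 weighings, 12 in 3, 39 in 4, 120 in 5).
So we need the smallest k with (3^k - 3)/2 ≥ 19.
k = 3: (3^3 - 3)/2 = 12 < 19 ✗
k = 4: (3^4 - 3)/2 = 39 ≥ 19 ✓

4


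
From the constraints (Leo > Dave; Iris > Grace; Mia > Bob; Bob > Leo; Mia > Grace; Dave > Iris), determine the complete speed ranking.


Constraints: Leo > Dave; Iris > Grace; Mia > Bob; Bob > Leo; Mia > Grace; Dave > Iris
Method: at each step, the next-highest is the one remaining person who never appears on the smaller side of a constraint between remaining people.
  Step 1: remaining {Bob, Iris, Mia, Grace, Leo, Dave}; on the smaller side: {Bob, Iris, Grace, Leo, Dave} → Mia is next (Mia > Bob; Mia > Grace).
  Step 2: remaining {Bob, Iris, Grace, Leo, Dave}; on the smaller side: {Iris, Grace, Leo, Dave} → Bob is next (Bob > Leo).
  Step 3: remaining {Iris, Grace, Leo, Dave}; on the smaller side: {Iris, Grace, Dave} → Leo is next (Leo > Dave).
  Step 4: remaining {Iris, Grace, Dave}; on the smaller side: {Iris, Grace} → Dave is next (Dave > Iris).
  Step 5: remaining {Iris, Grace}; on the smaller side: {Grace} → Iris is next (Iris > Grace).
  Step 6: only Grace remains → lowest.
Final ranking (highest to lowest):

Mia > Bob > Leo > Dave > Iris > Grace


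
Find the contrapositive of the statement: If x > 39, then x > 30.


Original: If x > 39, then x > 30
Contrapositive: If ¬Q, then ¬P
Negate Q: not (x > 30)
Negate P: not (x > 39)

If not (x > 30), then not (x > 39).


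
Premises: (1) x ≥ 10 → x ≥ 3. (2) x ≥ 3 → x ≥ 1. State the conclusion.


Hypothetical syllogism: P → Q, Q → R ⊢ P → R
Premise 1: x ≥ 10 → x ≥ 3
Premise 2: x ≥ 3 → x ≥ 1
Chain the implications: the middle term (x ≥ 3) links the two.
Conclusion: If x ≥ 10, then x ≥ 1.

If x ≥ 10, then x ≥ 1.


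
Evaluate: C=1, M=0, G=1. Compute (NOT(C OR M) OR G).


C OR M = 1
NOT(1) = 0
0 OR 1 = 1

1


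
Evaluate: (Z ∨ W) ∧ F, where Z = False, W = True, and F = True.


Z = False, W = True, F = True
Step 1: Z ∨ W = False OR True = True
Step 2: True ∧ F = True AND True = True
OR is true when at least one operand is true; AND requires both.

True


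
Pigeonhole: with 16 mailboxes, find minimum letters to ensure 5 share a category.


Pigeonhole: to guarantee k in one of n categories, need (k-1)×n + 1.
k = 5, n = 16
Minimum = (5-1) × 16 + 1 = 4 × 16 + 1

65


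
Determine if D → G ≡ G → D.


Expression 1: D → G
Expression 2: G → D
Truth table (D G | Expr1 Expr2):
  T T |   T     T
  T F |   F     T   ← differ
  F T |   T     F   ← differ
  F F |   T     T
Counterexample: D=T, G=F gives Expr1 = F but Expr2 = T, so the expressions are NOT logically equivalent.

No


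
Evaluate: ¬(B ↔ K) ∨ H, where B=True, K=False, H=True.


B = True, K = False, H = True
Expression: ¬(B ↔ K) ∨ H
Step 1: B ↔ K = (True iff False) = False
Step 2: ¬(B ↔ K) = NOT False = True
Step 3: (True) ∨ H = True OR True = True

True


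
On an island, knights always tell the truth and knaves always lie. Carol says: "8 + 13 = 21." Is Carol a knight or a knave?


Statement: "8 + 13 = 21."
Actual: 8 + 13 = 21
Claimed: 21
Statement is TRUE → Carol tells the truth → Knight

Knight


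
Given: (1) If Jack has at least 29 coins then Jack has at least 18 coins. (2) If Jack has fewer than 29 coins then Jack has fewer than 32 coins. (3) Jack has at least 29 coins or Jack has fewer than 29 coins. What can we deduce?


Constructive dilemma: (P → Q) ∧ (R → S), P ∨ R ⊢ Q ∨ S
Premise 1: Jack has at least 29 coins → Jack has at least 18 coins
Premise 2: Jack has fewer than 29 coins → Jack has fewer than 32 coins
Premise 3: Jack has at least 29 coins ∨ Jack has fewer than 29 coins
Case 1: Assuming Jack has at least 29 coins, then by Premise 1, Jack has at least 18 coins.
Case 2: Assuming Jack has fewer than 29 coins, then by Premise 2, Jack has fewer than 32 coins.
Since one of Jack has at least 29 coins or Jack has fewer than 29 coins must hold, we get Jack has at least 18 coins or Jack has fewer than 32 coins.

Jack has at least 18 coins or Jack has fewer than 32 coins.


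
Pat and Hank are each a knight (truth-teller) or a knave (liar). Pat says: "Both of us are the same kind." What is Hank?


Pat says: "Both of us are the same kind."
Case 1: Pat is a Knight (truth-teller)
  Statement is true → they ARE the same → Hank is also a Knight
Case 2: Pat is a Knave (liar)
  Statement is false → they are NOT the same → Hank is a Knight
In both cases, Hank is a Knight.

Knight


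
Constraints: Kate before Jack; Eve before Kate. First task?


Constraints: Kate before Jack; Eve before Kate
The first task can have nothing scheduled before it, so it must never appear on the right of a 'before'.
Tasks appearing after some 'before': Jack, Kate.
The only task not in that list is Eve → it is first.

Eve


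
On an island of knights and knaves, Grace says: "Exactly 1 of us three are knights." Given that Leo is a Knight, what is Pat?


Grace claims exactly 1 knights among Grace, Leo, Pat.
Given: Leo is a Knight.

Case 1: Grace is a Knight (tells truth)
  Then exactly 1 of the three are knights.
  Counting Grace, Leo: 2 knight(s) so far. Need -1 more → impossible.
Case 2: Grace is a Knave (lies)
  Then the count is NOT 1.
  If Pat = Knave, count = 1 = 1 → claim would be true, contradicts lie.
  If Pat = Knight, count = 2 ≠ 1 → lie confirmed ✓

Pat is a Knight.

Knight


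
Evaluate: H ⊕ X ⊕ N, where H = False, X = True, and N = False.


H = False, X = True, N = False
Step 1: H ⊕ X = False XOR True = True
Step 2: True ⊕ N = True XOR False = True
XOR is true when an odd number of operands are true.

True


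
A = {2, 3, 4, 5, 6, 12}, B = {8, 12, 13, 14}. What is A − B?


A = {2, 3, 4, 5, 6, 12}
B = {8, 12, 13, 14}
Operation: difference A − B
In A but not B: 2, 3, 4, 5, 6

{2, 3, 4, 5, 6}


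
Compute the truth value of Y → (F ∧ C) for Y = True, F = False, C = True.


Y = True, F = False, C = True
Step 1: F ∧ C = False AND True = False
Step 2: Y → (False): false only when Y=True and consequent=False.
Result: False

False


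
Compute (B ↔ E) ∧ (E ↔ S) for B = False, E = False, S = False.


B = False, E = False, S = False
Step 1: B ↔ E is true when B and E have the same value. Result: True
Step 2: E ↔ S is true when E and S have the same value. Result: True
Step 3: True ∧ True = True

True


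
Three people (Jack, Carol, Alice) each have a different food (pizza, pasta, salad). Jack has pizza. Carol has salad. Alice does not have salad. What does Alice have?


From clues:
  Jack → pizza
  Carol → salad
By elimination, Alice gets the remaining.

pasta


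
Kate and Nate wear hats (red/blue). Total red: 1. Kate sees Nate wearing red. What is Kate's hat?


Total red = 1, Nate = red
Red accounted for: 1
Remaining for Kate: 0
Kate's hat is blue.

blue


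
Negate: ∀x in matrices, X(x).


Original: ∀x X(x)
Rule: ¬∀→∃, ¬∃→∀, negate predicate.
Negation: ∃x ¬X(x)

∃x ¬X(x)


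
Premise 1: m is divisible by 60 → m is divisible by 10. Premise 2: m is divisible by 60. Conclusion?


Modus ponens: P → Q, P ⊢ Q
P: m is divisible by 60
Q: m is divisible by 10
We have P → Q and P is true.
By modus ponens, Q must be true.

m is divisible by 10


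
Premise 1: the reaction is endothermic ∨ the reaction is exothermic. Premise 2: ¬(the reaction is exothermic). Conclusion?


Disjunctive syllogism: P ∨ Q, ¬P ⊢ Q
Disjunction: the reaction is endothermic ∨ the reaction is exothermic
We know it is not the case that the reaction is exothermic.
By disjunctive syllogism, the other disjunct must be true.

The reaction is endothermic


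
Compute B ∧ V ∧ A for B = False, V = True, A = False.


B = False, V = True, A = False
Step 1: B ∧ V = False AND True = False
Step 2: (False) ∧ A = (False) AND False = False
AND is true only when ALL operands are true.

False


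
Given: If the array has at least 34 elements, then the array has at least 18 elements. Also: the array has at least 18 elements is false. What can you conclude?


Modus tollens: P → Q, ¬Q ⊢ ¬P
P: the array has at least 34 elements
Q: the array has at least 18 elements
We have P → Q and Q is false.
By modus tollens, P must be false.

It is not the case that the array has at least 34 elements


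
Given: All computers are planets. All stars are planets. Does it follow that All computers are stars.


Premise 1: All computers are planets.
Premise 2: All stars are planets.
Conclusion: All computers are stars.
Fallacy: undistributed middle. planets is predicate in both.
Counterexample: computers and stars could be disjoint subsets of planets.

Invalid


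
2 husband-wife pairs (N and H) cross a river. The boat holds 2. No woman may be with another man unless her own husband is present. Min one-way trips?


Label couples N and H.
1. WN+WH → (far: WN,WH; near: HN,HH)
2. WN ←   (far: WH; near: HN,HH,WN)
3. HN+HH → (far: HN,HH,WH; near: WN)
4. HN ←   (far: HH,WH; near: HN,WN)  — HN returns, since WN is alone on near bank
5. HN+WN → (far: all four; near: empty)
Every state respects the constraint.
Minimum trips = 5

5


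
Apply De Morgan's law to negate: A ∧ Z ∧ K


De Morgan's law: ¬(P ∧ Q ∧ R) ≡ ¬P ∨ ¬Q ∨ ¬R
¬(A ∧ Z ∧ K) = ¬A ∨ ¬Z ∨ ¬K

¬A ∨ ¬Z ∨ ¬K


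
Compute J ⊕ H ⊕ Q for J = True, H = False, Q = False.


J = True, H = False, Q = False
Step 1: J ⊕ H = True XOR False = True
Step 2: True ⊕ Q = True XOR False = True
XOR is true when an odd number of operands are true.

True


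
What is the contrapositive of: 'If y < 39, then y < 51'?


Original: If y < 39, then y < 51
Contrapositive: If ¬Q, then ¬P
Negate Q: not (y < 51)
Negate P: not (y < 39)

If not (y < 51), then not (y < 39).


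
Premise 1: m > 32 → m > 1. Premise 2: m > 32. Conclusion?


Modus ponens: P → Q, P ⊢ Q
P: m > 32
Q: m > 1
We have P → Q and P is true.
By modus ponens, Q must be true.

m > 1


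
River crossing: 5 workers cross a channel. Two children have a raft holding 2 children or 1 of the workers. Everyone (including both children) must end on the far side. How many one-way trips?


Per crossing of one of the workers: children→, one←, one of the workers→, one← = 4 trips
5 × 4 = 20, + 1 final children→ = 21
Minimum trips = 21

21


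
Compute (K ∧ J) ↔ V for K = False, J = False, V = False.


K = False, J = False, V = False
Step 1: K ∧ J = False AND False = False
Step 2: (False) ↔ V: true when both sides have same truth value.
Result: False ↔ False = True

True


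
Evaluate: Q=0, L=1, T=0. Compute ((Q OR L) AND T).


Q OR L = 0|1 = 1
1 AND 0 = 0

0


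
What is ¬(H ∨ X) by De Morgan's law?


De Morgan's law: ¬(P ∨ Q) ≡ ¬P ∧ ¬Q
¬(H ∨ X) = ¬H ∧ ¬X

¬H ∧ ¬X


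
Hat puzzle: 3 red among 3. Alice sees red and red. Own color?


Total red = 3, seen red = 2
Own red = 3 - 2 = 1
Alice's hat is red.

red


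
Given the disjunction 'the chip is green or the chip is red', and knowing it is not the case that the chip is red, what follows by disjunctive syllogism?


Disjunctive syllogism: P ∨ Q, ¬P ⊢ Q
Disjunction: the chip is green ∨ the chip is red
We know it is not the case that the chip is red.
By disjunctive syllogism, the other disjunct must be true.

The chip is green


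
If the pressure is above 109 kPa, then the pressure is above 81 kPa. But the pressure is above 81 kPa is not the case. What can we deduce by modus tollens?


Modus tollens: P → Q, ¬Q ⊢ ¬P
P: the pressure is above 109 kPa
Q: the pressure is above 81 kPa
We have P → Q and Q is false.
By modus tollens, P must be false.

It is not the case that the pressure is above 109 kPa


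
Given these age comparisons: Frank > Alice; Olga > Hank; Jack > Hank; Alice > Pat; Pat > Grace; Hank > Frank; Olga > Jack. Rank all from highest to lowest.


Constraints: Frank > Alice; Olga > Hank; Jack > Hank; Alice > Pat; Pat > Grace; Hank > Frank; Olga > Jack
Method: at each step, the next-highest is the one remaining person who never appears on the smaller side of a constraint between remaining people.
  Step 1: remaining {Jack, Frank, Pat, Grace, Hank, Olga, Alice}; on the smaller side: {Jack, Frank, Pat, Grace, Hank, Alice} → Olga is next (Olga > Hank; Olga > Jack).
  Step 2: remaining {Jack, Frank, Pat, Grace, Hank, Alice}; on the smaller side: {Frank, Pat, Grace, Hank, Alice} → Jack is next (Jack > Hank).
  Step 3: remaining {Frank, Pat, Grace, Hank, Alice}; on the smaller side: {Frank, Pat, Grace, Alice} → Hank is next (Hank > Frank).
  Step 4: remaining {Frank, Pat, Grace, Alice}; on the smaller side: {Pat, Grace, Alice} → Frank is next (Frank > Alice).
  Step 5: remaining {Pat, Grace, Alice}; on the smaller side: {Pat, Grace} → Alice is next (Alice > Pat).
  Step 6: remaining {Pat, Grace}; on the smaller side: {Grace} → Pat is next (Pat > Grace).
  Step 7: only Grace remains → lowest.
Final ranking (highest to lowest):

Olga > Jack > Hank > Frank > Alice > Pat > Grace


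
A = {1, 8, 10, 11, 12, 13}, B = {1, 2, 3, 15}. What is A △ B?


A = {1, 8, 10, 11, 12, 13}
B = {1, 2, 3, 15}
Operation: symmetric difference
In A only: [8, 10, 11, 12, 13], in B only: [2, 3, 15]

{2, 3, 8, 10, 11, 12, 13, 15}


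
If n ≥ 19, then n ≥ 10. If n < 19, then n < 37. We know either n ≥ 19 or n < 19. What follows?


Constructive dilemma: (P → Q) ∧ (R → S), P ∨ R ⊢ Q ∨ S
Premise 1: n ≥ 19 → n ≥ 10
Premise 2: n < 19 → n < 37
Premise 3: n ≥ 19 ∨ n < 19
Case 1: Assuming n ≥ 19, then by Premise 1, n ≥ 10.
Case 2: Assuming n < 19, then by Premise 2, n < 37.
Since one of n ≥ 19 or n < 19 must hold, we get n ≥ 10 or n < 37.

n ≥ 10 or n < 37.


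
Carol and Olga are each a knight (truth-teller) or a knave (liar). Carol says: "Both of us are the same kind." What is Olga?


Carol says: "Both of us are the same kind."
Case 1: Carol is a Knight (truth-teller)
  Statement is true → they ARE the same → Olga is also a Knight
Case 2: Carol is a Knave (liar)
  Statement is false → they are NOT the same → Olga is a Knight
In both cases, Olga is a Knight.

Knight


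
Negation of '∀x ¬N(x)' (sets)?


Original: ∀x ¬N(x)
Rule: ¬∀→∃, ¬∃→∀, negate predicate.
Negation: ∃x N(x)

∃x N(x)


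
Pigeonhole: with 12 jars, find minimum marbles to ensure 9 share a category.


Pigeonhole: to guarantee k in one of n categories, need (k-1)×n + 1.
k = 9, n = 12
Minimum = (9-1) × 12 + 1 = 8 × 12 + 1

97


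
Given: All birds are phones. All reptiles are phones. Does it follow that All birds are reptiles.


Premise 1: All birds are phones.
Premise 2: All reptiles are phones.
Conclusion: All birds are reptiles.
Fallacy: undistributed middle. phones is predicate in both.
Counterexample: birds and reptiles could be disjoint subsets of phones.

Invalid


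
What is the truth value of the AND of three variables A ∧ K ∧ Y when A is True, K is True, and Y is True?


A = True, K = True, Y = True
Step 1: A ∧ K = True AND True = True
Step 2: (True) ∧ Y = (True) AND True = True
AND is true only when ALL operands are true.

True


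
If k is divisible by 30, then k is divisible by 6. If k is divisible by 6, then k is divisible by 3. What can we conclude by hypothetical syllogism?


Hypothetical syllogism: P → Q, Q → R ⊢ P → R
Premise 1: k is divisible by 30 → k is divisible by 6
Premise 2: k is divisible by 6 → k is divisible by 3
Chain the implications: the middle term (k is divisible by 6) links the two.
Conclusion: If k is divisible by 30, then k is divisible by 3.

If k is divisible by 30, then k is divisible by 3.


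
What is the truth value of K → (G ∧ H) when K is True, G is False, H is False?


K = True, G = False, H = False
Step 1: G ∧ H = False AND False = False
Step 2: K → (False): false only when K=True and consequent=False.
Result: False

False


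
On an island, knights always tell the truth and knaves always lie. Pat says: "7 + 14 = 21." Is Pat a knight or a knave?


Statement: "7 + 14 = 21."
Actual: 7 + 14 = 21
Claimed: 21
Statement is TRUE → Pat tells the truth → Knight

Knight


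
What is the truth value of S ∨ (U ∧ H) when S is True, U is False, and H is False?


S = True, U = False, H = False
Step 1: U ∧ H = False AND False = False
Step 2: S ∨ False = True OR False = True
AND evaluated first (higher precedence); then OR applied.

True


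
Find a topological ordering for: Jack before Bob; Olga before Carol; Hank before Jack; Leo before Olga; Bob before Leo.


Constraints: Jack before Bob; Olga before Carol; Hank before Jack; Leo before Olga; Bob before Leo
Method: repeatedly schedule the remaining task that has no remaining task required before it.
  Step 1: remaining {Leo, Jack, Carol, Hank, Olga, Bob}; every task except Hank still has a predecessor pending → schedule Hank.
  Step 2: remaining {Leo, Jack, Carol, Olga, Bob}; every task except Jack still has a predecessor pending → schedule Jack.
  Step 3: remaining {Leo, Carol, Olga, Bob}; every task except Bob still has a predecessor pending → schedule Bob.
  Step 4: remaining {Leo, Carol, Olga}; every task except Leo still has a predecessor pending → schedule Leo.
  Step 5: remaining {Carol, Olga}; every task except Olga still has a predecessor pending → schedule Olga.
  Step 6: only Carol remains → schedule Carol.
Resulting order:

Hank → Jack → Bob → Leo → Olga → Carol


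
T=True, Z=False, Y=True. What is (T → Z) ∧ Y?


T = True, Z = False, Y = True
Expression: (T → Z) ∧ Y
Step 1: T → Z = True → False (false only if T=True, Z=False) = False
Step 2: (False) ∧ Y = False AND True = False

False


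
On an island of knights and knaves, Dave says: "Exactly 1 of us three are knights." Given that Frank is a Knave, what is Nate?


Dave claims exactly 1 knights among Dave, Frank, Nate.
Given: Frank is a Knave.

Case 1: Dave is a Knight (tells truth)
  Then exactly 1 of the three are knights.
  Counting Dave, Frank: 1 knight(s) so far. Need 0 more → Nate = Knave.
Case 2: Dave is a Knave (lies)
  Then the count is NOT 1.
  If Nate = Knight, count = 1 = 1 → claim would be true, contradicts lie.
  If Nate = Knave, count = 0 ≠ 1 → lie confirmed ✓

Nate is a Knave.

Knave


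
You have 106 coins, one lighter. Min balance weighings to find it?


Each weighing has 3 outcomes (left heavy / balance / right heavy), so k weighings distinguish at most 3^k cases; splitting into three near-equal groups achieves this.
Need 3^k ≥ 106: 3^4 = 81 < 106 ≤ 3^5 = 243
k = ⌈log₃(106)⌉ = 5

5


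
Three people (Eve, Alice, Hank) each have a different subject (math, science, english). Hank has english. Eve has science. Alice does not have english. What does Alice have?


From clues:
  Hank → english
  Eve → science
By elimination, Alice gets the remaining.

math


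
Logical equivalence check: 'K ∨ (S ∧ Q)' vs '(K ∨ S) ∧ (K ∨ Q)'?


Expression 1: K ∨ (S ∧ Q)
Expression 2: (K ∨ S) ∧ (K ∨ Q)
Truth table (K S Q | Expr1 Expr2):
  T T T |   T     T
  T T F |   T     T
  T F T |   T     T
  T F F |   T     T
  F T T |   T     T
  F T F |   F     F
  F F T |   F     F
  F F F |   F     F
All 8 rows agree, so the expressions are logically equivalent.

Yes


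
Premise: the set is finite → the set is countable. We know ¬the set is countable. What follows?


Modus tollens: P → Q, ¬Q ⊢ ¬P
P: the set is finite
Q: the set is countable
We have P → Q and Q is false.
By modus tollens, P must be false.

It is not the case that the set is finite


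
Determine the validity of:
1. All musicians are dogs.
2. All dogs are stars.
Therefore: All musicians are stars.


Premise 1: All musicians are dogs.
Premise 2: All dogs are stars.
Conclusion: All musicians are stars.
Barbara syllogism (AAA-1): All A are B, All B are C → All A are C.
Middle term (dogs) distributed in premise 2.

Valid


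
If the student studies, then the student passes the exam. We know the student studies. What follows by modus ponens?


Modus ponens: P → Q, P ⊢ Q
P: the student studies
Q: the student passes the exam
We have P → Q and P is true.
By modus ponens, Q must be true.

The student passes the exam


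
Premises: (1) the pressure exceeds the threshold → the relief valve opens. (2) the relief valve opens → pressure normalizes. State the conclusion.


Hypothetical syllogism: P → Q, Q → R ⊢ P → R
Premise 1: the pressure exceeds the threshold → the relief valve opens
Premise 2: the relief valve opens → pressure normalizes
Chain the implications: the middle term (the relief valve opens) links the two.
Conclusion: If the pressure exceeds the threshold, then pressure normalizes.

If the pressure exceeds the threshold, then pressure normalizes.


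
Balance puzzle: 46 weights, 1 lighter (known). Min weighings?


Each weighing has 3 outcomes (left heavy / balance / right heavy), so k weighings distinguish at most 3^k cases; splitting into three near-equal groups achieves this.
Need 3^k ≥ 46: 3^3 = 27 < 46 ≤ 3^4 = 81
k = ⌈log₃(46)⌉ = 4

4


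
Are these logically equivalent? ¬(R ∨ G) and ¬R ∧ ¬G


Expression 1: ¬(R ∨ G)
Expression 2: ¬R ∧ ¬G
Truth table (R G | Expr1 Expr2):
  T T |   F     F
  T F |   F     F
  F T |   F     F
  F F |   T     T
All 4 rows agree, so the expressions are logically equivalent.

Yes


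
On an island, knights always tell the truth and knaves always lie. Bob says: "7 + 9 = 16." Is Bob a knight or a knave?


Statement: "7 + 9 = 16."
Actual: 7 + 9 = 16
Claimed: 16
Statement is TRUE → Bob tells the truth → Knight

Knight


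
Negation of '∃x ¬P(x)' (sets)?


Original: ∃x ¬P(x)
Rule: ¬∀→∃, ¬∃→∀, negate predicate.
Negation: ∀x P(x)

∀x P(x)


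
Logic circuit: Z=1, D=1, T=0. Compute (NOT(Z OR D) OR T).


Z OR D = 1
NOT(1) = 0
0 OR 0 = 0

0


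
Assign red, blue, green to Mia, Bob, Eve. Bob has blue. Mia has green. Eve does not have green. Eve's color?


From clues:
  Mia → green
  Bob → blue
By elimination, Eve gets the remaining.

red


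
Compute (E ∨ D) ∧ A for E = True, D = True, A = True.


E = True, D = True, A = True
Step 1: E ∨ D = True OR True = True
Step 2: True ∧ A = True AND True = True
OR is true when at least one operand is true; AND requires both.

True


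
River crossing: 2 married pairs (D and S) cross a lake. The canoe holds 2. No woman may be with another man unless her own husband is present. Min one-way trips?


Label couples D and S.
1. WD+WS → (far: WD,WS; near: HD,HS)
2. WD ←   (far: WS; near: HD,HS,WD)
3. HD+HS → (far: HD,HS,WS; near: WD)
4. HD ←   (far: HS,WS; near: HD,WD)  — HD returns, since WD is alone on near bank
5. HD+WD → (far: all four; near: empty)
Every state respects the constraint.
Minimum trips = 5

5


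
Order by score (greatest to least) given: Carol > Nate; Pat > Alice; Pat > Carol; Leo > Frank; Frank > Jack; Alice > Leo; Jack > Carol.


Constraints: Carol > Nate; Pat > Alice; Pat > Carol; Leo > Frank; Frank > Jack; Alice > Leo; Jack > Carol
Method: at each step, the next-highest is the one remaining person who never appears on the smaller side of a constraint between remaining people.
  Step 1: remaining {Nate, Frank, Jack, Carol, Alice, Leo, Pat}; on the smaller side: {Nate, Frank, Jack, Carol, Alice, Leo} → Pat is next (Pat > Alice; Pat > Carol).
  Step 2: remaining {Nate, Frank, Jack, Carol, Alice, Leo}; on the smaller side: {Nate, Frank, Jack, Carol, Leo} → Alice is next (Alice > Leo).
  Step 3: remaining {Nate, Frank, Jack, Carol, Leo}; on the smaller side: {Nate, Frank, Jack, Carol} → Leo is next (Leo > Frank).
  Step 4: remaining {Nate, Frank, Jack, Carol}; on the smaller side: {Nate, Jack, Carol} → Frank is next (Frank > Jack).
  Step 5: remaining {Nate, Jack, Carol}; on the smaller side: {Nate, Carol} → Jack is next (Jack > Carol).
  Step 6: remaining {Nate, Carol}; on the smaller side: {Nate} → Carol is next (Carol > Nate).
  Step 7: only Nate remains → lowest.
Final ranking (highest to lowest):

Pat > Alice > Leo > Frank > Jack > Carol > Nate


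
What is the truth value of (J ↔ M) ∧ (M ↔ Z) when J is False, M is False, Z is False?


J = False, M = False, Z = False
Step 1: J ↔ M is true when J and M have the same value. Result: True
Step 2: M ↔ Z is true when M and Z have the same value. Result: True
Step 3: True ∧ True = True

True


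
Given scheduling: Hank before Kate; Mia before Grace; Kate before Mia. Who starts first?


Constraints: Hank before Kate; Mia before Grace; Kate before Mia
The first task can have nothing scheduled before it, so it must never appear on the right of a 'before'.
Tasks appearing after some 'before': Kate, Grace, Mia.
The only task not in that list is Hank → it is first.

Hank


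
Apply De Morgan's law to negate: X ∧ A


De Morgan's law: ¬(P ∧ Q) ≡ ¬P ∨ ¬Q
¬(X ∧ A) = ¬X ∨ ¬A

¬X ∨ ¬A


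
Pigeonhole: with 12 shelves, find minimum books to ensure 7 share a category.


Pigeonhole: to guarantee k in one of n categories, need (k-1)×n + 1.
k = 7, n = 12
Minimum = (7-1) × 12 + 1 = 6 × 12 + 1

73


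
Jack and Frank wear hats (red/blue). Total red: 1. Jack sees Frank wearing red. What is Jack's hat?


Total red = 1, Frank = red
Red accounted for: 1
Remaining for Jack: 0
Jack's hat is blue.

blue


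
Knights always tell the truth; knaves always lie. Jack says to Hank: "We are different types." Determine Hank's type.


Jack says: "We are different types."
Case 1: Jack is a Knight (truth-teller)
  Statement is true → they ARE different → Hank is a Knave
Case 2: Jack is a Knave (liar)
  Statement is false → they are NOT different → Hank is a Knave
In both cases, Hank is a Knave.

Knave


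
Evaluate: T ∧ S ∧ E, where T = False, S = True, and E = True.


T = False, S = True, E = True
Step 1: T ∧ S = False AND True = False
Step 2: (False) ∧ E = (False) AND True = False
AND is true only when ALL operands are true.

False


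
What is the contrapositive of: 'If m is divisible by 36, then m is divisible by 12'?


Original: If m is divisible by 36, then m is divisible by 12
Contrapositive: If ¬Q, then ¬P
Negate Q: not (m is divisible by 12)
Negate P: not (m is divisible by 36)

If not (m is divisible by 12), then not (m is divisible by 36).


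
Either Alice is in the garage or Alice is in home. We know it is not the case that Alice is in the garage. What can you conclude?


Disjunctive syllogism: P ∨ Q, ¬P ⊢ Q
Disjunction: Alice is in the garage ∨ Alice is in home
We know it is not the case that Alice is in the garage.
By disjunctive syllogism, the other disjunct must be true.

Alice is in home


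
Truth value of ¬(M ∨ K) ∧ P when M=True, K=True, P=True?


M = True, K = True, P = True
Expression: ¬(M ∨ K) ∧ P
Step 1: M ∨ K = True OR True = True
Step 2: ¬(M ∨ K) = NOT True = False
Step 3: (False) ∧ P = False AND True = False

False


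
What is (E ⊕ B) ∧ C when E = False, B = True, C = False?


E = False, B = True, C = False
Step 1: E ⊕ B = False XOR True = True
Step 2: True ∧ C = True AND False = False
XOR true when exactly one of E,B is true; then AND with C.

False


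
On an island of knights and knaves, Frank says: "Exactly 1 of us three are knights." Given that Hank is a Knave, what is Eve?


Frank claims exactly 1 knights among Frank, Hank, Eve.
Given: Hank is a Knave.

Case 1: Frank is a Knight (tells truth)
  Then exactly 1 of the three are knights.
  Counting Frank, Hank: 1 knight(s) so far. Need 0 more → Eve = Knave.
Case 2: Frank is a Knave (lies)
  Then the count is NOT 1.
  If Eve = Knight, count = 1 = 1 → claim would be true, contradicts lie.
  If Eve = Knave, count = 0 ≠ 1 → lie confirmed ✓

Eve is a Knave.

Knave


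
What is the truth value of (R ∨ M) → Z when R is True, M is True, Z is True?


R = True, M = True, Z = True
Step 1: R ∨ M = True OR True = True
Step 2: (True) → Z: false only when antecedent=True and Z=False.
Result: True

True


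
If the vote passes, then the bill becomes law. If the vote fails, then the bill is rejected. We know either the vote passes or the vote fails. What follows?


Constructive dilemma: (P → Q) ∧ (R → S), P ∨ R ⊢ Q ∨ S
Premise 1: the vote passes → the bill becomes law
Premise 2: the vote fails → the bill is rejected
Premise 3: the vote passes ∨ the vote fails
Case 1: Assuming the vote passes, then by Premise 1, the bill becomes law.
Case 2: Assuming the vote fails, then by Premise 2, the bill is rejected.
Since one of the vote passes or the vote fails must hold, we get the bill becomes law or the bill is rejected.

The bill becomes law or the bill is rejected.


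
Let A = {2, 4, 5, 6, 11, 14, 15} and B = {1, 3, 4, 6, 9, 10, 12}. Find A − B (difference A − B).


A = {2, 4, 5, 6, 11, 14, 15}
B = {1, 3, 4, 6, 9, 10, 12}
Operation: difference A − B
In A but not B: 2, 5, 11, 14, 15

{2, 5, 11, 14, 15}


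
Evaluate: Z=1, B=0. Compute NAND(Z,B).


Z AND B = 0
NOT(0) = 1

1


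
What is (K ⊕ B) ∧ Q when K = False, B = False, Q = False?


K = False, B = False, Q = False
Step 1: K ⊕ B = False XOR False = False
Step 2: False ∧ Q = False AND False = False
XOR true when exactly one of K,B is true; then AND with Q.

False


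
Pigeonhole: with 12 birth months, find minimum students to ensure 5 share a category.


Pigeonhole: to guarantee k in one of n categories, need (k-1)×n + 1.
k = 5, n = 12
Minimum = (5-1) × 12 + 1 = 4 × 12 + 1

49


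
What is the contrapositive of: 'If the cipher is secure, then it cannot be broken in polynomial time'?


Original: If the cipher is secure, then it cannot be broken in polynomial time
Contrapositive: If ¬Q, then ¬P
Negate Q: not (it cannot be broken in polynomial time)
Negate P: not (the cipher is secure)

If not (it cannot be broken in polynomial time), then not (the cipher is secure).


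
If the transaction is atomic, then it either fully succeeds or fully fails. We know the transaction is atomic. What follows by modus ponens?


Modus ponens: P → Q, P ⊢ Q
P: the transaction is atomic
Q: it either fully succeeds or fully fails
We have P → Q and P is true.
By modus ponens, Q must be true.

It either fully succeeds or fully fails


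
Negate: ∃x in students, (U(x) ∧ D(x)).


Original: ∃x (U(x) ∧ D(x))
Rule: ¬∀→∃, ¬∃→∀, negate predicate.
Negation: ∀x (¬U(x) ∨ ¬D(x))

∀x (¬U(x) ∨ ¬D(x))


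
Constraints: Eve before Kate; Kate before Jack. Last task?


Constraints: Eve before Kate; Kate before Jack
The last task can have nothing scheduled after it, so it must never appear on the left of a 'before'.
Tasks appearing before some other task: Eve, Kate.
The only task not in that list is Jack → it is last.

Jack


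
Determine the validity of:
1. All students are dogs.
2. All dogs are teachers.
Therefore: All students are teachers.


Premise 1: All students are dogs.
Premise 2: All dogs are teachers.
Conclusion: All students are teachers.
Barbara syllogism (AAA-1): All A are B, All B are C → All A are C.
Middle term (dogs) distributed in premise 2.

Valid


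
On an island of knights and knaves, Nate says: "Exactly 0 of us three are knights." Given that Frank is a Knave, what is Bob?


Nate claims exactly 0 knights among Nate, Frank, Bob.
Given: Frank is a Knave.

Case 1: Nate is a Knight (tells truth)
  Then exactly 0 of the three are knights.
  Counting Nate, Frank: 1 knight(s) so far. Need -1 more → impossible.
Case 2: Nate is a Knave (lies)
  Then the count is NOT 0.
  If Bob = Knave, count = 0 = 0 → claim would be true, contradicts lie.
  If Bob = Knight, count = 1 ≠ 0 → lie confirmed ✓

Bob is a Knight.

Knight


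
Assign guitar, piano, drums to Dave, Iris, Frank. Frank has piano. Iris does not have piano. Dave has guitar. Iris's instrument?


From clues:
  Frank → piano
  Dave → guitar
By elimination, Iris gets the remaining.

drums


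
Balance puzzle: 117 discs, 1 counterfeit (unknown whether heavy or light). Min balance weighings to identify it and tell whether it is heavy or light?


Let n = 117. 234 possibilities (n discs × lighter/heavier); each weighing has 3 outcomes.
Bound for k weighings: say the first weighing puts j discs on each pan. If it tips, the 2j weighed discs remain suspects (each with a known direction) and k-1 weighings give 3^(k-1) outcomes; 3^(k-1) is odd, so 2j ≤ 3^(k-1) - 1. If it balances, the n - 2j unweighed discs remain with direction unknown: 2(n - 2j) ≤ 3^(k-1) - 1 by the same parity argument. Adding, n ≤ (3^(k-1) - 1) + (3^(k-1) - 1)/2 = (3^k - 3)/2, and the classical three-group strategy achieves this (3 discs in 2 weighings, 12 in 3, 39 in 4, 120 in 5).
So we need the smallest k with (3^k - 3)/2 ≥ 117.
k = 4: (3^4 - 3)/2 = 39 < 117 ✗
k = 5: (3^5 - 3)/2 = 120 ≥ 117 ✓

5


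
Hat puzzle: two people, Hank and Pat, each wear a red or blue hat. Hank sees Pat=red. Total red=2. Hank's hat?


Total red = 2, Pat = red
Red accounted for: 1
Remaining for Hank: 1
Hank's hat is red.

red


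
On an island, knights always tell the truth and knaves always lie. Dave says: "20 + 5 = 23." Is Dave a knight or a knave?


Statement: "20 + 5 = 23."
Actual: 20 + 5 = 25
Claimed: 23
Statement is FALSE → Dave lies → Knave

Knave


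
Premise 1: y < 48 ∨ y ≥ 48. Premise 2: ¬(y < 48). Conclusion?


Disjunctive syllogism: P ∨ Q, ¬P ⊢ Q
Disjunction: y < 48 ∨ y ≥ 48
We know it is not the case that y < 48.
By disjunctive syllogism, the other disjunct must be true.

y ≥ 48


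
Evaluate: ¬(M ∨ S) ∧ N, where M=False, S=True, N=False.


M = False, S = True, N = False
Expression: ¬(M ∨ S) ∧ N
Step 1: M ∨ S = False OR True = True
Step 2: ¬(M ∨ S) = NOT True = False
Step 3: (False) ∧ N = False AND False = False

False


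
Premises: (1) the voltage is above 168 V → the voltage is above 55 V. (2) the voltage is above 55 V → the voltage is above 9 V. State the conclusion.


Hypothetical syllogism: P → Q, Q → R ⊢ P → R
Premise 1: the voltage is above 168 V → the voltage is above 55 V
Premise 2: the voltage is above 55 V → the voltage is above 9 V
Chain the implications: the middle term (the voltage is above 55 V) links the two.
Conclusion: If the voltage is above 168 V, then the voltage is above 9 V.

If the voltage is above 168 V, then the voltage is above 9 V.


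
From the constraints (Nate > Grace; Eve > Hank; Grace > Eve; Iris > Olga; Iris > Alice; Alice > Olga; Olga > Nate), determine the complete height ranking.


Constraints: Nate > Grace; Eve > Hank; Grace > Eve; Iris > Olga; Iris > Alice; Alice > Olga; Olga > Nate
Method: at each step, the next-highest is the one remaining person who never appears on the smaller side of a constraint between remaining people.
  Step 1: remaining {Alice, Olga, Grace, Hank, Eve, Nate, Iris}; on the smaller side: {Alice, Olga, Grace, Hank, Eve, Nate} → Iris is next (Iris > Olga; Iris > Alice).
  Step 2: remaining {Alice, Olga, Grace, Hank, Eve, Nate}; on the smaller side: {Olga, Grace, Hank, Eve, Nate} → Alice is next (Alice > Olga).
  Step 3: remaining {Olga, Grace, Hank, Eve, Nate}; on the smaller side: {Grace, Hank, Eve, Nate} → Olga is next (Olga > Nate).
  Step 4: remaining {Grace, Hank, Eve, Nate}; on the smaller side: {Grace, Hank, Eve} → Nate is next (Nate > Grace).
  Step 5: remaining {Grace, Hank, Eve}; on the smaller side: {Hank, Eve} → Grace is next (Grace > Eve).
  Step 6: remaining {Hank, Eve}; on the smaller side: {Hank} → Eve is next (Eve > Hank).
  Step 7: only Hank remains → lowest.
Final ranking (highest to lowest):

Iris > Alice > Olga > Nate > Grace > Eve > Hank


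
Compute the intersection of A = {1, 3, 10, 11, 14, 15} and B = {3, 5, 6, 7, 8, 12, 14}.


A = {1, 3, 10, 11, 14, 15}
B = {3, 5, 6, 7, 8, 12, 14}
Operation: intersection
Elements in both: 3, 14

{3, 14}


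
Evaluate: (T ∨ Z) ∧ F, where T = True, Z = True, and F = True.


T = True, Z = True, F = True
Step 1: T ∨ Z = True OR True = True
Step 2: True ∧ F = True AND True = True
OR is true when at least one operand is true; AND requires both.

True


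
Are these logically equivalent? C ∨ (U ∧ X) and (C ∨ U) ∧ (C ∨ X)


Expression 1: C ∨ (U ∧ X)
Expression 2: (C ∨ U) ∧ (C ∨ X)
Truth table (C U X | Expr1 Expr2):
  T T T |   T     T
  T T F |   T     T
  T F T |   T     T
  T F F |   T     T
  F T T |   T     T
  F T F |   F     F
  F F T |   F     F
  F F F |   F     F
All 8 rows agree, so the expressions are logically equivalent.

Yes
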